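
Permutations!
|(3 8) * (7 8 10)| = 4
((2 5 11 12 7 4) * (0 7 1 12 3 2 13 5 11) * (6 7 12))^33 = ((0 12 1 6 7 4 13 5)(2 11 3))^33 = (0 12 1 6 7 4 13 5)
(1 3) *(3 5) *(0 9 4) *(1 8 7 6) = [9, 5, 2, 8, 0, 3, 1, 6, 7, 4] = (0 9 4)(1 5 3 8 7 6)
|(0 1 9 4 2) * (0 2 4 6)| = |(0 1 9 6)| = 4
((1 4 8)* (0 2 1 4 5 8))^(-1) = (0 4 8 5 1 2)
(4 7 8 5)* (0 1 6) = (0 1 6)(4 7 8 5) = [1, 6, 2, 3, 7, 4, 0, 8, 5]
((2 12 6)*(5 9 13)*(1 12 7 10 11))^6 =((1 12 6 2 7 10 11)(5 9 13))^6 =(13)(1 11 10 7 2 6 12)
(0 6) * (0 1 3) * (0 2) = (0 6 1 3 2) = [6, 3, 0, 2, 4, 5, 1]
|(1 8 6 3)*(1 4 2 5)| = 7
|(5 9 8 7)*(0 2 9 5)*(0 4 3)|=7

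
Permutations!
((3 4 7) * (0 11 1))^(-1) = ((0 11 1)(3 4 7))^(-1) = (0 1 11)(3 7 4)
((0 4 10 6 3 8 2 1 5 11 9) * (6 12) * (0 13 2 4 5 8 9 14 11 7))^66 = (14)(1 3 4 13 12)(2 6 8 9 10)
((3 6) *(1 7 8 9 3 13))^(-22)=((1 7 8 9 3 6 13))^(-22)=(1 13 6 3 9 8 7)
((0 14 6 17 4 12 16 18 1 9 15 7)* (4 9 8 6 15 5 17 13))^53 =((0 14 15 7)(1 8 6 13 4 12 16 18)(5 17 9))^53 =(0 14 15 7)(1 12 6 18 4 8 16 13)(5 9 17)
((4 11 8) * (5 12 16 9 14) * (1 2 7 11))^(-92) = (1 8 7)(2 4 11)(5 9 12 14 16)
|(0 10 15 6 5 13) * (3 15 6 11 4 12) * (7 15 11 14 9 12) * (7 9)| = 15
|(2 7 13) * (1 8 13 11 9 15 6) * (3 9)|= 10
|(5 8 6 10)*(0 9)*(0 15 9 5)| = 10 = |(0 5 8 6 10)(9 15)|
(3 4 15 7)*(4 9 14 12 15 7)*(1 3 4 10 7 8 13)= [0, 3, 2, 9, 8, 5, 6, 4, 13, 14, 7, 11, 15, 1, 12, 10]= (1 3 9 14 12 15 10 7 4 8 13)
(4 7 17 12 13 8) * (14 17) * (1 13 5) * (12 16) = (1 13 8 4 7 14 17 16 12 5) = [0, 13, 2, 3, 7, 1, 6, 14, 4, 9, 10, 11, 5, 8, 17, 15, 12, 16]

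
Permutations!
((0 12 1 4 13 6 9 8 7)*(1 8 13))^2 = ((0 12 8 7)(1 4)(6 9 13))^2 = (0 8)(6 13 9)(7 12)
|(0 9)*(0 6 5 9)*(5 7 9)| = |(6 7 9)| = 3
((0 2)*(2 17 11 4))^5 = (17)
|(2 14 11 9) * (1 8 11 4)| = 7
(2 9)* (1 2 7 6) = [0, 2, 9, 3, 4, 5, 1, 6, 8, 7] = (1 2 9 7 6)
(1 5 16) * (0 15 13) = (0 15 13)(1 5 16) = [15, 5, 2, 3, 4, 16, 6, 7, 8, 9, 10, 11, 12, 0, 14, 13, 1]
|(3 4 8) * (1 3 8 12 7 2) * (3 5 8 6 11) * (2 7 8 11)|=9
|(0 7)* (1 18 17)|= |(0 7)(1 18 17)|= 6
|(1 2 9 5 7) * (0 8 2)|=7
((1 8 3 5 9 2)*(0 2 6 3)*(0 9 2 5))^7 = ((0 5 2 1 8 9 6 3))^7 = (0 3 6 9 8 1 2 5)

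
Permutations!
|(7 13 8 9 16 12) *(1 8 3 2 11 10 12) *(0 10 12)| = 12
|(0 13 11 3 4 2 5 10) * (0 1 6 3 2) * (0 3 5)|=4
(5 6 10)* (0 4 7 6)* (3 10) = [4, 1, 2, 10, 7, 0, 3, 6, 8, 9, 5] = (0 4 7 6 3 10 5)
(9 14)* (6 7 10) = (6 7 10)(9 14) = [0, 1, 2, 3, 4, 5, 7, 10, 8, 14, 6, 11, 12, 13, 9]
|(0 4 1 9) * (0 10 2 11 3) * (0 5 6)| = 10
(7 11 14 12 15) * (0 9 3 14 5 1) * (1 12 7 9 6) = (0 6 1)(3 14 7 11 5 12 15 9) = [6, 0, 2, 14, 4, 12, 1, 11, 8, 3, 10, 5, 15, 13, 7, 9]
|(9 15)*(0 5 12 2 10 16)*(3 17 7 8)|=12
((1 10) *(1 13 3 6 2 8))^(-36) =(1 8 2 6 3 13 10)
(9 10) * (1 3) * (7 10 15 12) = [0, 3, 2, 1, 4, 5, 6, 10, 8, 15, 9, 11, 7, 13, 14, 12] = (1 3)(7 10 9 15 12)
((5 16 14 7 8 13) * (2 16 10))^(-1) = ((2 16 14 7 8 13 5 10))^(-1) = (2 10 5 13 8 7 14 16)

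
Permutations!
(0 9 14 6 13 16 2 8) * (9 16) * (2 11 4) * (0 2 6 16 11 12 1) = (0 11 4 6 13 9 14 16 12 1)(2 8) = [11, 0, 8, 3, 6, 5, 13, 7, 2, 14, 10, 4, 1, 9, 16, 15, 12]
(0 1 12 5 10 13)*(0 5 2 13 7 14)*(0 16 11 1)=(1 12 2 13 5 10 7 14 16 11)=[0, 12, 13, 3, 4, 10, 6, 14, 8, 9, 7, 1, 2, 5, 16, 15, 11]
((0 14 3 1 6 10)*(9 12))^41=(0 10 6 1 3 14)(9 12)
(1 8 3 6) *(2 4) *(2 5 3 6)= (1 8 6)(2 4 5 3)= [0, 8, 4, 2, 5, 3, 1, 7, 6]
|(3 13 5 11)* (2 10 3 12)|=7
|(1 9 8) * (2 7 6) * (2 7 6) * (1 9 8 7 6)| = |(1 8 9 7 2)| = 5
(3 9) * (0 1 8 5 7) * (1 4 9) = [4, 8, 2, 1, 9, 7, 6, 0, 5, 3] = (0 4 9 3 1 8 5 7)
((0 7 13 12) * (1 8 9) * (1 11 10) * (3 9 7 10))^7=(13)(3 9 11)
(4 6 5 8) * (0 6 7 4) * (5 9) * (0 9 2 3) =(0 6 2 3)(4 7)(5 8 9) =[6, 1, 3, 0, 7, 8, 2, 4, 9, 5]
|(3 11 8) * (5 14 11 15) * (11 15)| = 3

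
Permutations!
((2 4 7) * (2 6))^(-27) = ((2 4 7 6))^(-27) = (2 4 7 6)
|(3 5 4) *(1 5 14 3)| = 6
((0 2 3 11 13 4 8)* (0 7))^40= ((0 2 3 11 13 4 8 7))^40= (13)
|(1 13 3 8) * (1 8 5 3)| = |(1 13)(3 5)| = 2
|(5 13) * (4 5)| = |(4 5 13)| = 3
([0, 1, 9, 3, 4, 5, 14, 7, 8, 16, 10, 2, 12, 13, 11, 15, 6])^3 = (2 6)(9 14)(11 16)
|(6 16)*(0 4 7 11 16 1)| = |(0 4 7 11 16 6 1)| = 7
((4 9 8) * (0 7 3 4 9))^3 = ((0 7 3 4)(8 9))^3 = (0 4 3 7)(8 9)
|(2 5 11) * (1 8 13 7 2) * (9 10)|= 14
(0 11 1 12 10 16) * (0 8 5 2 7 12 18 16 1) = (0 11)(1 18 16 8 5 2 7 12 10) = [11, 18, 7, 3, 4, 2, 6, 12, 5, 9, 1, 0, 10, 13, 14, 15, 8, 17, 16]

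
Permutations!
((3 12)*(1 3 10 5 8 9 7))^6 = (1 9 5 12)(3 7 8 10)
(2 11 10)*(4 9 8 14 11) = (2 4 9 8 14 11 10) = [0, 1, 4, 3, 9, 5, 6, 7, 14, 8, 2, 10, 12, 13, 11]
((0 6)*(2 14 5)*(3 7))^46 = ((0 6)(2 14 5)(3 7))^46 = (2 14 5)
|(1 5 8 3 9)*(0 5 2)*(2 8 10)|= 4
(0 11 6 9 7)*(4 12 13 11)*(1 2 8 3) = (0 4 12 13 11 6 9 7)(1 2 8 3) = [4, 2, 8, 1, 12, 5, 9, 0, 3, 7, 10, 6, 13, 11]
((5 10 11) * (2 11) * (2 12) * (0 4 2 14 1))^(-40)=(0 10 4 12 2 14 11 1 5)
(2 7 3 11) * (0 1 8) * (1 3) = [3, 8, 7, 11, 4, 5, 6, 1, 0, 9, 10, 2] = (0 3 11 2 7 1 8)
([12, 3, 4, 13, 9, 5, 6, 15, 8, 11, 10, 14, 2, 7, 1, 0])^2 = [2, 13, 9, 7, 11, 5, 6, 0, 8, 14, 10, 1, 4, 15, 3, 12]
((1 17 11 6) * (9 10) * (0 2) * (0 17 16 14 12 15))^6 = ((0 2 17 11 6 1 16 14 12 15)(9 10))^6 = (0 16 17 12 6)(1 2 14 11 15)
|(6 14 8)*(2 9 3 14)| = |(2 9 3 14 8 6)| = 6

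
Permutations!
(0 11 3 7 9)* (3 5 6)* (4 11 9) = (0 9)(3 7 4 11 5 6) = [9, 1, 2, 7, 11, 6, 3, 4, 8, 0, 10, 5]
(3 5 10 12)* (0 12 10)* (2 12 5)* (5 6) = (0 6 5)(2 12 3) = [6, 1, 12, 2, 4, 0, 5, 7, 8, 9, 10, 11, 3]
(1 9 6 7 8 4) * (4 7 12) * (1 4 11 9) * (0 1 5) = (0 1 5)(6 12 11 9)(7 8) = [1, 5, 2, 3, 4, 0, 12, 8, 7, 6, 10, 9, 11]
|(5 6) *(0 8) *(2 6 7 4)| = 10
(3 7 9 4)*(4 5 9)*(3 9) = (3 7 4 9 5) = [0, 1, 2, 7, 9, 3, 6, 4, 8, 5]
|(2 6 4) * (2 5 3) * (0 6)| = |(0 6 4 5 3 2)| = 6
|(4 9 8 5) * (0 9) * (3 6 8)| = |(0 9 3 6 8 5 4)| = 7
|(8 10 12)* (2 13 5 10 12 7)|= |(2 13 5 10 7)(8 12)|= 10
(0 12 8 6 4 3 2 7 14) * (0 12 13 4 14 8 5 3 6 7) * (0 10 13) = (2 10 13 4 6 14 12 5 3)(7 8) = [0, 1, 10, 2, 6, 3, 14, 8, 7, 9, 13, 11, 5, 4, 12]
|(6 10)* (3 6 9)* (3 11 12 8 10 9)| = 7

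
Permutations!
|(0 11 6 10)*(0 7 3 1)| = 7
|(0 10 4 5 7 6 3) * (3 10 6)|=|(0 6 10 4 5 7 3)|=7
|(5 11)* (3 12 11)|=|(3 12 11 5)|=4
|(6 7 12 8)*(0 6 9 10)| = |(0 6 7 12 8 9 10)| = 7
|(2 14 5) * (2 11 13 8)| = |(2 14 5 11 13 8)| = 6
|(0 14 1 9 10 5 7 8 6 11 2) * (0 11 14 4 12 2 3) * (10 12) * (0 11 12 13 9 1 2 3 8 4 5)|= 70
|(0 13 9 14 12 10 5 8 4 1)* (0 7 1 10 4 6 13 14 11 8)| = 30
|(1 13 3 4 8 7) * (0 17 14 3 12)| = 10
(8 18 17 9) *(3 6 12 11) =(3 6 12 11)(8 18 17 9) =[0, 1, 2, 6, 4, 5, 12, 7, 18, 8, 10, 3, 11, 13, 14, 15, 16, 9, 17]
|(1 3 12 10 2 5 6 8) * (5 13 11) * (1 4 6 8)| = 11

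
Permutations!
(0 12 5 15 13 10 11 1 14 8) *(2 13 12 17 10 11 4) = (0 17 10 4 2 13 11 1 14 8)(5 15 12) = [17, 14, 13, 3, 2, 15, 6, 7, 0, 9, 4, 1, 5, 11, 8, 12, 16, 10]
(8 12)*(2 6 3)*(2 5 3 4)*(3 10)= (2 6 4)(3 5 10)(8 12)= [0, 1, 6, 5, 2, 10, 4, 7, 12, 9, 3, 11, 8]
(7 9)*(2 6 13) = (2 6 13)(7 9) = [0, 1, 6, 3, 4, 5, 13, 9, 8, 7, 10, 11, 12, 2]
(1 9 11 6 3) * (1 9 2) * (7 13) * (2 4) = (1 4 2)(3 9 11 6)(7 13) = [0, 4, 1, 9, 2, 5, 3, 13, 8, 11, 10, 6, 12, 7]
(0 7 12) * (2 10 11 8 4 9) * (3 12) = [7, 1, 10, 12, 9, 5, 6, 3, 4, 2, 11, 8, 0] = (0 7 3 12)(2 10 11 8 4 9)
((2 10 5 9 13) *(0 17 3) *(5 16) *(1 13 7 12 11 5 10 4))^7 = ((0 17 3)(1 13 2 4)(5 9 7 12 11)(10 16))^7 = (0 17 3)(1 4 2 13)(5 7 11 9 12)(10 16)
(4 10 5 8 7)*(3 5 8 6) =[0, 1, 2, 5, 10, 6, 3, 4, 7, 9, 8] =(3 5 6)(4 10 8 7)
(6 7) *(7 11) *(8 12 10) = (6 11 7)(8 12 10) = [0, 1, 2, 3, 4, 5, 11, 6, 12, 9, 8, 7, 10]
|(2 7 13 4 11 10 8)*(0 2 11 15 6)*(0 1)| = |(0 2 7 13 4 15 6 1)(8 11 10)| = 24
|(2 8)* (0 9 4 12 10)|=10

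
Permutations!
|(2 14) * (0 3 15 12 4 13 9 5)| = 8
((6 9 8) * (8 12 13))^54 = ((6 9 12 13 8))^54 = (6 8 13 12 9)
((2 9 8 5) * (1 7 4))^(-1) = ((1 7 4)(2 9 8 5))^(-1) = (1 4 7)(2 5 8 9)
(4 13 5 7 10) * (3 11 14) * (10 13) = [0, 1, 2, 11, 10, 7, 6, 13, 8, 9, 4, 14, 12, 5, 3] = (3 11 14)(4 10)(5 7 13)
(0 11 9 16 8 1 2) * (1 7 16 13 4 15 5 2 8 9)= (0 11 1 8 7 16 9 13 4 15 5 2)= [11, 8, 0, 3, 15, 2, 6, 16, 7, 13, 10, 1, 12, 4, 14, 5, 9]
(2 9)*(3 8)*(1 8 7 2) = (1 8 3 7 2 9) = [0, 8, 9, 7, 4, 5, 6, 2, 3, 1]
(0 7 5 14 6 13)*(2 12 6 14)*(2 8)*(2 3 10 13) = (14)(0 7 5 8 3 10 13)(2 12 6) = [7, 1, 12, 10, 4, 8, 2, 5, 3, 9, 13, 11, 6, 0, 14]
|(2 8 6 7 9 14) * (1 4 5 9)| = |(1 4 5 9 14 2 8 6 7)| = 9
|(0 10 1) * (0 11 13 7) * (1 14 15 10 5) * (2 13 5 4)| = |(0 4 2 13 7)(1 11 5)(10 14 15)| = 15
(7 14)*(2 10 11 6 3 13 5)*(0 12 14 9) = [12, 1, 10, 13, 4, 2, 3, 9, 8, 0, 11, 6, 14, 5, 7] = (0 12 14 7 9)(2 10 11 6 3 13 5)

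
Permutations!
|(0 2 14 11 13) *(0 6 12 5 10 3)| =10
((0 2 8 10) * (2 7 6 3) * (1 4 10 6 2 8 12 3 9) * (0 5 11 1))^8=((0 7 2 12 3 8 6 9)(1 4 10 5 11))^8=(12)(1 5 4 11 10)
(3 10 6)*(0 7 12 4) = [7, 1, 2, 10, 0, 5, 3, 12, 8, 9, 6, 11, 4] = (0 7 12 4)(3 10 6)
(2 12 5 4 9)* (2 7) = (2 12 5 4 9 7) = [0, 1, 12, 3, 9, 4, 6, 2, 8, 7, 10, 11, 5]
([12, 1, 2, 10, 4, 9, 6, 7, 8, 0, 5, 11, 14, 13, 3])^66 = (0 3 9 14 5 12 10)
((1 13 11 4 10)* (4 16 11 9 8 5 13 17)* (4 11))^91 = (1 17 11 16 4 10)(5 8 9 13)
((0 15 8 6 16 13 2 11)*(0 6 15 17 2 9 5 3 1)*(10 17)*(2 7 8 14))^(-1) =(0 1 3 5 9 13 16 6 11 2 14 15 8 7 17 10)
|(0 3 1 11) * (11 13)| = |(0 3 1 13 11)| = 5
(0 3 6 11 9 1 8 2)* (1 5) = (0 3 6 11 9 5 1 8 2) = [3, 8, 0, 6, 4, 1, 11, 7, 2, 5, 10, 9]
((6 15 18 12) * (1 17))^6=((1 17)(6 15 18 12))^6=(6 18)(12 15)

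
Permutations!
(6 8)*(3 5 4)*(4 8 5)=(3 4)(5 8 6)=[0, 1, 2, 4, 3, 8, 5, 7, 6]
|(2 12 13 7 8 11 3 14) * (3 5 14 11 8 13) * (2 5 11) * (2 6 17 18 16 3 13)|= 20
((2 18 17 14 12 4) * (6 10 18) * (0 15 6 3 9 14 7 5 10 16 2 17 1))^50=((0 15 6 16 2 3 9 14 12 4 17 7 5 10 18 1))^50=(0 6 2 9 12 17 5 18)(1 15 16 3 14 4 7 10)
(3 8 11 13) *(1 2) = (1 2)(3 8 11 13) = [0, 2, 1, 8, 4, 5, 6, 7, 11, 9, 10, 13, 12, 3]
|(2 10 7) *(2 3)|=4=|(2 10 7 3)|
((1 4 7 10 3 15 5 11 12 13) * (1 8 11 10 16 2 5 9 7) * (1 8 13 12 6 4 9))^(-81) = (16)(4 6 11 8) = ((1 9 7 16 2 5 10 3 15)(4 8 11 6))^(-81)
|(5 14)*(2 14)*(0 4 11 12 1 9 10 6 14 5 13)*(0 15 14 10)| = |(0 4 11 12 1 9)(2 5)(6 10)(13 15 14)| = 6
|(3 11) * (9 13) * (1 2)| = |(1 2)(3 11)(9 13)| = 2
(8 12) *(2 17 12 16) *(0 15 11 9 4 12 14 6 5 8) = (0 15 11 9 4 12)(2 17 14 6 5 8 16) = [15, 1, 17, 3, 12, 8, 5, 7, 16, 4, 10, 9, 0, 13, 6, 11, 2, 14]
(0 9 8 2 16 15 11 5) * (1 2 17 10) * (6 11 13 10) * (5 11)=[9, 2, 16, 3, 4, 0, 5, 7, 17, 8, 1, 11, 12, 10, 14, 13, 15, 6]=(0 9 8 17 6 5)(1 2 16 15 13 10)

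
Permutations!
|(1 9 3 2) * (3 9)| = 3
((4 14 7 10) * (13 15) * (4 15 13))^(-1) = (4 15 10 7 14)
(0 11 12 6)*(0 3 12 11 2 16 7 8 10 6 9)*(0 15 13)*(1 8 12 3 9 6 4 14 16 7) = (0 2 7 12 6 9 15 13)(1 8 10 4 14 16) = [2, 8, 7, 3, 14, 5, 9, 12, 10, 15, 4, 11, 6, 0, 16, 13, 1]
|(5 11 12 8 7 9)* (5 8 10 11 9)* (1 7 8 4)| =15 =|(1 7 5 9 4)(10 11 12)|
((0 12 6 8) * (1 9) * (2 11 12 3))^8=(0 3 2 11 12 6 8)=((0 3 2 11 12 6 8)(1 9))^8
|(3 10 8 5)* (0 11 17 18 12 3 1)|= |(0 11 17 18 12 3 10 8 5 1)|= 10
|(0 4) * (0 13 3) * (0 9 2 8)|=7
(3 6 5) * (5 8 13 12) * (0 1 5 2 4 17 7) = [1, 5, 4, 6, 17, 3, 8, 0, 13, 9, 10, 11, 2, 12, 14, 15, 16, 7] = (0 1 5 3 6 8 13 12 2 4 17 7)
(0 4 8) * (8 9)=(0 4 9 8)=[4, 1, 2, 3, 9, 5, 6, 7, 0, 8]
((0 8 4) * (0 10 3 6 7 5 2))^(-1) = (0 2 5 7 6 3 10 4 8)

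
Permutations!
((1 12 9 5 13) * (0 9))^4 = (0 1 5)(9 12 13)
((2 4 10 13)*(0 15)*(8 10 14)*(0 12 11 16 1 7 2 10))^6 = (0 7 15 2 12 4 11 14 16 8 1) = ((0 15 12 11 16 1 7 2 4 14 8)(10 13))^6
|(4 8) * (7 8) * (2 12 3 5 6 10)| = 6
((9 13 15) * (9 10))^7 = ((9 13 15 10))^7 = (9 10 15 13)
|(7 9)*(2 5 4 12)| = |(2 5 4 12)(7 9)| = 4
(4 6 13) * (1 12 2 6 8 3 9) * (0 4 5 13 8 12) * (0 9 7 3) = [4, 9, 6, 7, 12, 13, 8, 3, 0, 1, 10, 11, 2, 5] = (0 4 12 2 6 8)(1 9)(3 7)(5 13)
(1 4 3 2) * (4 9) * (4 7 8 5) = (1 9 7 8 5 4 3 2) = [0, 9, 1, 2, 3, 4, 6, 8, 5, 7]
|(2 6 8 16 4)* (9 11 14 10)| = 20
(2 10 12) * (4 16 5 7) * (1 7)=[0, 7, 10, 3, 16, 1, 6, 4, 8, 9, 12, 11, 2, 13, 14, 15, 5]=(1 7 4 16 5)(2 10 12)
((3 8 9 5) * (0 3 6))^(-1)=((0 3 8 9 5 6))^(-1)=(0 6 5 9 8 3)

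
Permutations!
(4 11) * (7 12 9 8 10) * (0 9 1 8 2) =(0 9 2)(1 8 10 7 12)(4 11) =[9, 8, 0, 3, 11, 5, 6, 12, 10, 2, 7, 4, 1]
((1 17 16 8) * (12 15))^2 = ((1 17 16 8)(12 15))^2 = (1 16)(8 17)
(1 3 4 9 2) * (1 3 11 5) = (1 11 5)(2 3 4 9) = [0, 11, 3, 4, 9, 1, 6, 7, 8, 2, 10, 5]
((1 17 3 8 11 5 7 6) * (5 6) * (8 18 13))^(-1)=((1 17 3 18 13 8 11 6)(5 7))^(-1)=(1 6 11 8 13 18 3 17)(5 7)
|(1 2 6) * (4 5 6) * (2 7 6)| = 3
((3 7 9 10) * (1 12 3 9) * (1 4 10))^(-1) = (1 9 10 4 7 3 12)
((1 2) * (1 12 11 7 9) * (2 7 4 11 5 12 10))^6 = ((1 7 9)(2 10)(4 11)(5 12))^6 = (12)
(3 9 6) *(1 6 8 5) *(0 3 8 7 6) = (0 3 9 7 6 8 5 1) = [3, 0, 2, 9, 4, 1, 8, 6, 5, 7]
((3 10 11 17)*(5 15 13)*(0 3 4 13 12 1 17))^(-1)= (0 11 10 3)(1 12 15 5 13 4 17)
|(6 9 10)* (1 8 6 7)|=|(1 8 6 9 10 7)|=6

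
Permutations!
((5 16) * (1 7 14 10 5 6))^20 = ((1 7 14 10 5 16 6))^20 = (1 6 16 5 10 14 7)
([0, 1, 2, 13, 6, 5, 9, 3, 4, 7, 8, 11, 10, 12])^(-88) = (3 12 8 6 7 13 10 4 9)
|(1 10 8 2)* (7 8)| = |(1 10 7 8 2)| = 5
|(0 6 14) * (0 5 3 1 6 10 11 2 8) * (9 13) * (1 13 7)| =|(0 10 11 2 8)(1 6 14 5 3 13 9 7)| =40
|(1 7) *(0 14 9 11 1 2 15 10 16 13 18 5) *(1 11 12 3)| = |(0 14 9 12 3 1 7 2 15 10 16 13 18 5)| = 14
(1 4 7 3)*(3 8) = (1 4 7 8 3) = [0, 4, 2, 1, 7, 5, 6, 8, 3]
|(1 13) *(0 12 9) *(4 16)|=6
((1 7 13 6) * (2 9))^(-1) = (1 6 13 7)(2 9)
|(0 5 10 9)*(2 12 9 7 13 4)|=9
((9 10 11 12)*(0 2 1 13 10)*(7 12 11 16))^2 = (0 1 10 7 9 2 13 16 12)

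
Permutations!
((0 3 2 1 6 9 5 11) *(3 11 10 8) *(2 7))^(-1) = (0 11)(1 2 7 3 8 10 5 9 6)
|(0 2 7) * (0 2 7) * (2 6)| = 4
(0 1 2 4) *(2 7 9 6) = (0 1 7 9 6 2 4) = [1, 7, 4, 3, 0, 5, 2, 9, 8, 6]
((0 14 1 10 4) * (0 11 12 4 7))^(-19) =((0 14 1 10 7)(4 11 12))^(-19) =(0 14 1 10 7)(4 12 11)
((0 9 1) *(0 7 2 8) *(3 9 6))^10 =(0 3 1 2)(6 9 7 8) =((0 6 3 9 1 7 2 8))^10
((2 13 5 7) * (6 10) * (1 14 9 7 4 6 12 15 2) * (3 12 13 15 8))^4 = ((1 14 9 7)(2 15)(3 12 8)(4 6 10 13 5))^4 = (15)(3 12 8)(4 5 13 10 6)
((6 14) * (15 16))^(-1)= (6 14)(15 16)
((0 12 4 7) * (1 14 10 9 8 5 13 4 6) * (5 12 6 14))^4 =(0 13 6 4 1 7 5)(8 9 10 14 12)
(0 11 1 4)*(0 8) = (0 11 1 4 8) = [11, 4, 2, 3, 8, 5, 6, 7, 0, 9, 10, 1]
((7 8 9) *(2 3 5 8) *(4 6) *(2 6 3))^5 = ((3 5 8 9 7 6 4))^5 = (3 6 9 5 4 7 8)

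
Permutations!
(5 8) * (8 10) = [0, 1, 2, 3, 4, 10, 6, 7, 5, 9, 8] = (5 10 8)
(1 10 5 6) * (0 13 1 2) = (0 13 1 10 5 6 2) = [13, 10, 0, 3, 4, 6, 2, 7, 8, 9, 5, 11, 12, 1]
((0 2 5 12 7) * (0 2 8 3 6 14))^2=((0 8 3 6 14)(2 5 12 7))^2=(0 3 14 8 6)(2 12)(5 7)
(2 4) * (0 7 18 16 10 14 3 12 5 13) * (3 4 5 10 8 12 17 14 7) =(0 3 17 14 4 2 5 13)(7 18 16 8 12 10) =[3, 1, 5, 17, 2, 13, 6, 18, 12, 9, 7, 11, 10, 0, 4, 15, 8, 14, 16]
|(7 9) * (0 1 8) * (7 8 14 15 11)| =|(0 1 14 15 11 7 9 8)| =8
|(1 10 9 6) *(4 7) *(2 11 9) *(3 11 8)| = |(1 10 2 8 3 11 9 6)(4 7)| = 8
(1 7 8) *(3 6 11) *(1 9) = (1 7 8 9)(3 6 11) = [0, 7, 2, 6, 4, 5, 11, 8, 9, 1, 10, 3]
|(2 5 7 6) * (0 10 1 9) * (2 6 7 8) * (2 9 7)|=|(0 10 1 7 2 5 8 9)|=8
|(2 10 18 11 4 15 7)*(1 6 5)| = |(1 6 5)(2 10 18 11 4 15 7)| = 21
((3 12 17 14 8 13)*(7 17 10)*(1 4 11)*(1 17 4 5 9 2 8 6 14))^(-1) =(1 17 11 4 7 10 12 3 13 8 2 9 5)(6 14)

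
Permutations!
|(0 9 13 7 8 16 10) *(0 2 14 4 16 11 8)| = 20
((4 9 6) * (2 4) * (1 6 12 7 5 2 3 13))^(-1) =(1 13 3 6)(2 5 7 12 9 4)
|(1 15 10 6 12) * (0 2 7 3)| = |(0 2 7 3)(1 15 10 6 12)| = 20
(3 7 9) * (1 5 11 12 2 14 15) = (1 5 11 12 2 14 15)(3 7 9) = [0, 5, 14, 7, 4, 11, 6, 9, 8, 3, 10, 12, 2, 13, 15, 1]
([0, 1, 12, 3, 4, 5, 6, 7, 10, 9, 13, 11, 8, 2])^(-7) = (2 10 12 13 8)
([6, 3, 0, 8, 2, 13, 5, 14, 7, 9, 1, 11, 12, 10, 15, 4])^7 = (0 8 6 7 5 14 13 15 10 4 1 2 3)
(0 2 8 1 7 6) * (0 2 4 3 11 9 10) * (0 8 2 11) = [4, 7, 2, 0, 3, 5, 11, 6, 1, 10, 8, 9] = (0 4 3)(1 7 6 11 9 10 8)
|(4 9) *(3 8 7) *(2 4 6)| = 12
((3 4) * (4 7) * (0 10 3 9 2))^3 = (0 7 2 3 9 10 4)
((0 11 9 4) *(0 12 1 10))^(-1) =((0 11 9 4 12 1 10))^(-1) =(0 10 1 12 4 9 11)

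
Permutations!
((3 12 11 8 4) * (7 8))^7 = (3 12 11 7 8 4)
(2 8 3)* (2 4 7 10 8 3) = (2 3 4 7 10 8) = [0, 1, 3, 4, 7, 5, 6, 10, 2, 9, 8]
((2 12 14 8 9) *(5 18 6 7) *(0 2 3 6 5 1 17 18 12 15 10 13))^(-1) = (0 13 10 15 2)(1 7 6 3 9 8 14 12 5 18 17)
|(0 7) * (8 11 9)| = |(0 7)(8 11 9)| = 6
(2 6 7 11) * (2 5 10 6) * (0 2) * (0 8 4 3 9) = (0 2 8 4 3 9)(5 10 6 7 11) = [2, 1, 8, 9, 3, 10, 7, 11, 4, 0, 6, 5]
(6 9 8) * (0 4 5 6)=(0 4 5 6 9 8)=[4, 1, 2, 3, 5, 6, 9, 7, 0, 8]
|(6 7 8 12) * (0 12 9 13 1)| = |(0 12 6 7 8 9 13 1)| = 8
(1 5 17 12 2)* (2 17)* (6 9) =(1 5 2)(6 9)(12 17) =[0, 5, 1, 3, 4, 2, 9, 7, 8, 6, 10, 11, 17, 13, 14, 15, 16, 12]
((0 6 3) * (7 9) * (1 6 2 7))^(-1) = (0 3 6 1 9 7 2)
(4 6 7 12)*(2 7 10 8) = (2 7 12 4 6 10 8) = [0, 1, 7, 3, 6, 5, 10, 12, 2, 9, 8, 11, 4]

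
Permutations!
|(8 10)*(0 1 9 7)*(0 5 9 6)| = 6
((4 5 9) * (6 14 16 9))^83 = (4 9 16 14 6 5)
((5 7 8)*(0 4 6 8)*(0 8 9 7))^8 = (0 4 6 9 7 8 5)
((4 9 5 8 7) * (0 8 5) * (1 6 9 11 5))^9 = (11)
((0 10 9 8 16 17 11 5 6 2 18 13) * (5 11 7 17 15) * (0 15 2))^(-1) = ((0 10 9 8 16 2 18 13 15 5 6)(7 17))^(-1) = (0 6 5 15 13 18 2 16 8 9 10)(7 17)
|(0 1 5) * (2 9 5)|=5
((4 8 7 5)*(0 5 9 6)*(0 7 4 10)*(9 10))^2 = ((0 5 9 6 7 10)(4 8))^2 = (0 9 7)(5 6 10)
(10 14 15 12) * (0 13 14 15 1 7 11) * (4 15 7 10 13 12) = (0 12 13 14 1 10 7 11)(4 15) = [12, 10, 2, 3, 15, 5, 6, 11, 8, 9, 7, 0, 13, 14, 1, 4]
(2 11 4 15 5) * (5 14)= (2 11 4 15 14 5)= [0, 1, 11, 3, 15, 2, 6, 7, 8, 9, 10, 4, 12, 13, 5, 14]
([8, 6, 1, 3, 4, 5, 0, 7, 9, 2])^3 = [2, 8, 0, 3, 4, 5, 9, 7, 1, 6]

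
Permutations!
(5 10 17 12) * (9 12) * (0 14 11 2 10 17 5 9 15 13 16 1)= (0 14 11 2 10 5 17 15 13 16 1)(9 12)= [14, 0, 10, 3, 4, 17, 6, 7, 8, 12, 5, 2, 9, 16, 11, 13, 1, 15]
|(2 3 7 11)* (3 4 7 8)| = 4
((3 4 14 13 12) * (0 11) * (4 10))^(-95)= (0 11)(3 10 4 14 13 12)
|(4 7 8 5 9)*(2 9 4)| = 4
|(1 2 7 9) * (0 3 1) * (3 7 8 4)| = 15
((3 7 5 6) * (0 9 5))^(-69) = ((0 9 5 6 3 7))^(-69) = (0 6)(3 9)(5 7)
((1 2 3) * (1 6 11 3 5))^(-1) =(1 5 2)(3 11 6)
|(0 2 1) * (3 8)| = |(0 2 1)(3 8)| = 6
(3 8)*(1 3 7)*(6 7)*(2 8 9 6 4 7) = (1 3 9 6 2 8 4 7) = [0, 3, 8, 9, 7, 5, 2, 1, 4, 6]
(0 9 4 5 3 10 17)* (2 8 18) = (0 9 4 5 3 10 17)(2 8 18) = [9, 1, 8, 10, 5, 3, 6, 7, 18, 4, 17, 11, 12, 13, 14, 15, 16, 0, 2]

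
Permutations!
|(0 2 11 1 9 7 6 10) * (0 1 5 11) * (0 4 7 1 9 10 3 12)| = 42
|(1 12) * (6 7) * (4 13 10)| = 6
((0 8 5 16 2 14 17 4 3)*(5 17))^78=(0 4 8 3 17)(2 5)(14 16)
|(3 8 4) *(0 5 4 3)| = 6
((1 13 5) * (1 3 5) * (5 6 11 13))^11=((1 5 3 6 11 13))^11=(1 13 11 6 3 5)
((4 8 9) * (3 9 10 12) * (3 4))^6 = (4 10)(8 12)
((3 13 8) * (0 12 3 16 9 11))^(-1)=((0 12 3 13 8 16 9 11))^(-1)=(0 11 9 16 8 13 3 12)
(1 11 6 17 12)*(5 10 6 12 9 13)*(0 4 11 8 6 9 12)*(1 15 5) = (0 4 11)(1 8 6 17 12 15 5 10 9 13) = [4, 8, 2, 3, 11, 10, 17, 7, 6, 13, 9, 0, 15, 1, 14, 5, 16, 12]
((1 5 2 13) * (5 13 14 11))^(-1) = ((1 13)(2 14 11 5))^(-1) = (1 13)(2 5 11 14)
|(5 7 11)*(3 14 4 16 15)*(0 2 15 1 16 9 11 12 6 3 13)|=36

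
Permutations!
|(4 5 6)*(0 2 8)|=|(0 2 8)(4 5 6)|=3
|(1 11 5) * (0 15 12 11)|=6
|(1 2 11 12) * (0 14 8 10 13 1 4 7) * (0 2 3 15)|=|(0 14 8 10 13 1 3 15)(2 11 12 4 7)|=40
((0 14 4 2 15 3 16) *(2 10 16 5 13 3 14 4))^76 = ((0 4 10 16)(2 15 14)(3 5 13))^76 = (16)(2 15 14)(3 5 13)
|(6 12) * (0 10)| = 2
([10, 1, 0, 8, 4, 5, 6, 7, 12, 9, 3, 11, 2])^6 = [0, 1, 2, 3, 4, 5, 6, 7, 8, 9, 10, 11, 12]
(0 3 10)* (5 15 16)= (0 3 10)(5 15 16)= [3, 1, 2, 10, 4, 15, 6, 7, 8, 9, 0, 11, 12, 13, 14, 16, 5]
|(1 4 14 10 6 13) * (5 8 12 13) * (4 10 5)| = 9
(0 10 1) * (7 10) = (0 7 10 1) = [7, 0, 2, 3, 4, 5, 6, 10, 8, 9, 1]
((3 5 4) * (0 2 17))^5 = ((0 2 17)(3 5 4))^5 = (0 17 2)(3 4 5)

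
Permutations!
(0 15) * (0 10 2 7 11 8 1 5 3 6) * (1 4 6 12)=(0 15 10 2 7 11 8 4 6)(1 5 3 12)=[15, 5, 7, 12, 6, 3, 0, 11, 4, 9, 2, 8, 1, 13, 14, 10]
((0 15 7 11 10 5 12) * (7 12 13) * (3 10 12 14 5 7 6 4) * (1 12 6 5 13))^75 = ((0 15 14 13 5 1 12)(3 10 7 11 6 4))^75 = (0 1 13 15 12 5 14)(3 11)(4 7)(6 10)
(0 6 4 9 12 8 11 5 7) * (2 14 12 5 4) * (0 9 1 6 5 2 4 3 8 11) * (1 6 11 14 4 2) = (0 5 7 9 1 11 3 8)(2 4 6)(12 14) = [5, 11, 4, 8, 6, 7, 2, 9, 0, 1, 10, 3, 14, 13, 12]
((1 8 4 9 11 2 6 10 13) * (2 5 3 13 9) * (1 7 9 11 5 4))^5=(13)(1 8)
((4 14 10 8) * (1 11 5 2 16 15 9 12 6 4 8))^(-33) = (1 2 9 4)(5 15 6 10)(11 16 12 14)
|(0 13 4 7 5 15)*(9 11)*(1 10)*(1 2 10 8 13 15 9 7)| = |(0 15)(1 8 13 4)(2 10)(5 9 11 7)| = 4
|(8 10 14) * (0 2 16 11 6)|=|(0 2 16 11 6)(8 10 14)|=15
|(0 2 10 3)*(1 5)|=4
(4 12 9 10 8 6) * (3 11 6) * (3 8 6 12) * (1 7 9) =(1 7 9 10 6 4 3 11 12) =[0, 7, 2, 11, 3, 5, 4, 9, 8, 10, 6, 12, 1]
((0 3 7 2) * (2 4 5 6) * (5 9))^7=(0 2 6 5 9 4 7 3)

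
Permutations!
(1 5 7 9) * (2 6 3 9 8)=[0, 5, 6, 9, 4, 7, 3, 8, 2, 1]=(1 5 7 8 2 6 3 9)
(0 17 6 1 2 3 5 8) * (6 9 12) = (0 17 9 12 6 1 2 3 5 8) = [17, 2, 3, 5, 4, 8, 1, 7, 0, 12, 10, 11, 6, 13, 14, 15, 16, 9]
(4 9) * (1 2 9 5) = (1 2 9 4 5) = [0, 2, 9, 3, 5, 1, 6, 7, 8, 4]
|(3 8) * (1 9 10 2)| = 4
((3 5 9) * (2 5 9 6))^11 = (2 6 5)(3 9)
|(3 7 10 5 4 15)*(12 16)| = |(3 7 10 5 4 15)(12 16)| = 6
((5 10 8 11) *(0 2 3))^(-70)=(0 3 2)(5 8)(10 11)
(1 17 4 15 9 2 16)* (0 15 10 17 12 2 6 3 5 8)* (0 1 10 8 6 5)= [15, 12, 16, 0, 8, 6, 3, 7, 1, 5, 17, 11, 2, 13, 14, 9, 10, 4]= (0 15 9 5 6 3)(1 12 2 16 10 17 4 8)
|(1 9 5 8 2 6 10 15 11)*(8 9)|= |(1 8 2 6 10 15 11)(5 9)|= 14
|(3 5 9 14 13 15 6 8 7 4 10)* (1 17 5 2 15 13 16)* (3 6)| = |(1 17 5 9 14 16)(2 15 3)(4 10 6 8 7)| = 30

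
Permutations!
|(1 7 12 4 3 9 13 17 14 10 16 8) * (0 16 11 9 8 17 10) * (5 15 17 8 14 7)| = 12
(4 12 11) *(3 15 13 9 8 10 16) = [0, 1, 2, 15, 12, 5, 6, 7, 10, 8, 16, 4, 11, 9, 14, 13, 3] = (3 15 13 9 8 10 16)(4 12 11)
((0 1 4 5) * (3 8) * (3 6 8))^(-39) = (0 1 4 5)(6 8)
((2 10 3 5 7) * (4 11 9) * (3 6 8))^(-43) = ((2 10 6 8 3 5 7)(4 11 9))^(-43) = (2 7 5 3 8 6 10)(4 9 11)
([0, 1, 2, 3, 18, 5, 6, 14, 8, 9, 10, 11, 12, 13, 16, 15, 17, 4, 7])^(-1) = [0, 1, 2, 3, 17, 5, 6, 18, 8, 9, 10, 11, 12, 13, 7, 15, 14, 16, 4]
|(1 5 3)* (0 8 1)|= 5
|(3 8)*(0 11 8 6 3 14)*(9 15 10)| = 12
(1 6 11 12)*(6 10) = (1 10 6 11 12) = [0, 10, 2, 3, 4, 5, 11, 7, 8, 9, 6, 12, 1]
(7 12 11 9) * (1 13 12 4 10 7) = [0, 13, 2, 3, 10, 5, 6, 4, 8, 1, 7, 9, 11, 12] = (1 13 12 11 9)(4 10 7)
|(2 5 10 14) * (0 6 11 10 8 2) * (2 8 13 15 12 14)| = |(0 6 11 10 2 5 13 15 12 14)| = 10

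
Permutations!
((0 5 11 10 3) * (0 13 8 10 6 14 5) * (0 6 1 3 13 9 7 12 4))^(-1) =(0 4 12 7 9 3 1 11 5 14 6)(8 13 10)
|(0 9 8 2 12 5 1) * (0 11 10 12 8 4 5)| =8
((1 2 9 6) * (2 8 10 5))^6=((1 8 10 5 2 9 6))^6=(1 6 9 2 5 10 8)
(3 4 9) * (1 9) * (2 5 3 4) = (1 9 4)(2 5 3) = [0, 9, 5, 2, 1, 3, 6, 7, 8, 4]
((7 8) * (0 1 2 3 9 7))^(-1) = (0 8 7 9 3 2 1) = ((0 1 2 3 9 7 8))^(-1)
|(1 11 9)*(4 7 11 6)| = 6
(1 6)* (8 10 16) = [0, 6, 2, 3, 4, 5, 1, 7, 10, 9, 16, 11, 12, 13, 14, 15, 8] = (1 6)(8 10 16)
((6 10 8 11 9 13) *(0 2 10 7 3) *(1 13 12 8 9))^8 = (0 13 12)(1 9 3)(2 6 8)(7 11 10)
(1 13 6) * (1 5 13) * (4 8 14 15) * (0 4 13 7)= (0 4 8 14 15 13 6 5 7)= [4, 1, 2, 3, 8, 7, 5, 0, 14, 9, 10, 11, 12, 6, 15, 13]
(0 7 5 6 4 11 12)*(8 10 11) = (0 7 5 6 4 8 10 11 12) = [7, 1, 2, 3, 8, 6, 4, 5, 10, 9, 11, 12, 0]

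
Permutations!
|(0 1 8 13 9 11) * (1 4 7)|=8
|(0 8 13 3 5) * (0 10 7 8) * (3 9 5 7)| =|(3 7 8 13 9 5 10)| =7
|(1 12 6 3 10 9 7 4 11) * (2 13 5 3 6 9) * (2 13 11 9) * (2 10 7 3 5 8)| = |(1 12 10 13 8 2 11)(3 7 4 9)| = 28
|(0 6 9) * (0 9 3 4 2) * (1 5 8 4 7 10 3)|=|(0 6 1 5 8 4 2)(3 7 10)|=21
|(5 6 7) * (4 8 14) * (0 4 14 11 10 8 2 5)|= 6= |(14)(0 4 2 5 6 7)(8 11 10)|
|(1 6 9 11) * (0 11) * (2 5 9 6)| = 6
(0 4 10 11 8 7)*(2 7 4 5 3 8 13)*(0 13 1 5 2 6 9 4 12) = (0 2 7 13 6 9 4 10 11 1 5 3 8 12) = [2, 5, 7, 8, 10, 3, 9, 13, 12, 4, 11, 1, 0, 6]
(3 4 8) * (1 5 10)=(1 5 10)(3 4 8)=[0, 5, 2, 4, 8, 10, 6, 7, 3, 9, 1]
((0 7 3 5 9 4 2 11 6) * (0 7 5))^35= (0 3 7 6 11 2 4 9 5)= ((0 5 9 4 2 11 6 7 3))^35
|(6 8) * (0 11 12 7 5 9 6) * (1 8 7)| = |(0 11 12 1 8)(5 9 6 7)| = 20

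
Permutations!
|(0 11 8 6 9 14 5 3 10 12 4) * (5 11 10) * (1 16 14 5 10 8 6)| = 13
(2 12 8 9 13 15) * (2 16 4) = (2 12 8 9 13 15 16 4) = [0, 1, 12, 3, 2, 5, 6, 7, 9, 13, 10, 11, 8, 15, 14, 16, 4]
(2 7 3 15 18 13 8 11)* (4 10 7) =(2 4 10 7 3 15 18 13 8 11) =[0, 1, 4, 15, 10, 5, 6, 3, 11, 9, 7, 2, 12, 8, 14, 18, 16, 17, 13]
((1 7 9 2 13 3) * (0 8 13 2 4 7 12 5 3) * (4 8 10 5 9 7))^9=((0 10 5 3 1 12 9 8 13))^9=(13)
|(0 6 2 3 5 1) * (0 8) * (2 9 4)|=9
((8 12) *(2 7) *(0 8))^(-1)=(0 12 8)(2 7)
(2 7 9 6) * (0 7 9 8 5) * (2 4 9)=(0 7 8 5)(4 9 6)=[7, 1, 2, 3, 9, 0, 4, 8, 5, 6]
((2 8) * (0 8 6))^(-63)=(0 8 2 6)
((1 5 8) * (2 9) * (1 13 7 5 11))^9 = (1 11)(2 9)(5 8 13 7)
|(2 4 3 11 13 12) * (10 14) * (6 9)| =6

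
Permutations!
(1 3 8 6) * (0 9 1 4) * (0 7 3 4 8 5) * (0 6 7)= (0 9 1 4)(3 5 6 8 7)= [9, 4, 2, 5, 0, 6, 8, 3, 7, 1]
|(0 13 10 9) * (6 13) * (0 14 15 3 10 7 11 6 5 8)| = |(0 5 8)(3 10 9 14 15)(6 13 7 11)| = 60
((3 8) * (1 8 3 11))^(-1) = (1 11 8)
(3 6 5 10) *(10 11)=(3 6 5 11 10)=[0, 1, 2, 6, 4, 11, 5, 7, 8, 9, 3, 10]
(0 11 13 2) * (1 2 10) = (0 11 13 10 1 2) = [11, 2, 0, 3, 4, 5, 6, 7, 8, 9, 1, 13, 12, 10]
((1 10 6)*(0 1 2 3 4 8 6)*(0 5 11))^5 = (11)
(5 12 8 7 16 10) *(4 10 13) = [0, 1, 2, 3, 10, 12, 6, 16, 7, 9, 5, 11, 8, 4, 14, 15, 13] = (4 10 5 12 8 7 16 13)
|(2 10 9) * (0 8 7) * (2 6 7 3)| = 8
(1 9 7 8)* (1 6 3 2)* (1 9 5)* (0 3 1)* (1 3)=[1, 5, 9, 2, 4, 0, 3, 8, 6, 7]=(0 1 5)(2 9 7 8 6 3)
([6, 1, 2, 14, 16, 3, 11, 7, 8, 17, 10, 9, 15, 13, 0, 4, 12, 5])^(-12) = (0 17)(3 11)(5 6)(9 14)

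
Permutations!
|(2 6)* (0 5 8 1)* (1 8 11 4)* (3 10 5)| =14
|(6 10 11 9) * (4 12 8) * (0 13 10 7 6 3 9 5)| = 30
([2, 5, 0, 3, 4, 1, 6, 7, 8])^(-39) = [2, 5, 0, 3, 4, 1, 6, 7, 8]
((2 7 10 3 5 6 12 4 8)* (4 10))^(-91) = (2 7 4 8)(3 10 12 6 5)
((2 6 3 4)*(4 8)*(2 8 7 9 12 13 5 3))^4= ((2 6)(3 7 9 12 13 5)(4 8))^4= (3 13 9)(5 12 7)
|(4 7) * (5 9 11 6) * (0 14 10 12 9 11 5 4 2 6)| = |(0 14 10 12 9 5 11)(2 6 4 7)| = 28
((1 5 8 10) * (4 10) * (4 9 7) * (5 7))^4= (10)(5 8 9)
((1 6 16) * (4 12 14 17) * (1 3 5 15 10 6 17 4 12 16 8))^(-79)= (1 16 6 14 15 17 3 8 4 10 12 5)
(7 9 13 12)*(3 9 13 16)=(3 9 16)(7 13 12)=[0, 1, 2, 9, 4, 5, 6, 13, 8, 16, 10, 11, 7, 12, 14, 15, 3]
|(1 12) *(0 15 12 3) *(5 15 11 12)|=|(0 11 12 1 3)(5 15)|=10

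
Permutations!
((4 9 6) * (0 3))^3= ((0 3)(4 9 6))^3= (9)(0 3)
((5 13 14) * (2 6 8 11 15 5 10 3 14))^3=(2 11 13 8 5 6 15)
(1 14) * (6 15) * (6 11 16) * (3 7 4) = (1 14)(3 7 4)(6 15 11 16) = [0, 14, 2, 7, 3, 5, 15, 4, 8, 9, 10, 16, 12, 13, 1, 11, 6]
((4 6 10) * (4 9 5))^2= ((4 6 10 9 5))^2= (4 10 5 6 9)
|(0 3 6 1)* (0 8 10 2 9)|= |(0 3 6 1 8 10 2 9)|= 8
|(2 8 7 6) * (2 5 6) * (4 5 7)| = |(2 8 4 5 6 7)| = 6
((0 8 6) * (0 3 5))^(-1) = (0 5 3 6 8)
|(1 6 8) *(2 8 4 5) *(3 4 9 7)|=9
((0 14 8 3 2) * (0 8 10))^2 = (0 10 14)(2 3 8)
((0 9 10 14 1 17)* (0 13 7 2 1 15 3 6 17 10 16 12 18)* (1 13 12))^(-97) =(0 18 12 17 6 3 15 14 10 1 16 9)(2 7 13)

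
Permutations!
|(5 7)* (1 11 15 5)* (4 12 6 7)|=8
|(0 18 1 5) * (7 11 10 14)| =4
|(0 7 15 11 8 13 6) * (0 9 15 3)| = 6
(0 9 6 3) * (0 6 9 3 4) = (9)(0 3 6 4) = [3, 1, 2, 6, 0, 5, 4, 7, 8, 9]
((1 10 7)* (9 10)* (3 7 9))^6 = ((1 3 7)(9 10))^6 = (10)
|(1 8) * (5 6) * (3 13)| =|(1 8)(3 13)(5 6)| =2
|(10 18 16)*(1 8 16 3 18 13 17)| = |(1 8 16 10 13 17)(3 18)| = 6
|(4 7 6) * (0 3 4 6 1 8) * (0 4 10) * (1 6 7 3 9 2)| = |(0 9 2 1 8 4 3 10)(6 7)| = 8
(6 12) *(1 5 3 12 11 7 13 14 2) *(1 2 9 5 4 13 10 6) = [0, 4, 2, 12, 13, 3, 11, 10, 8, 5, 6, 7, 1, 14, 9] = (1 4 13 14 9 5 3 12)(6 11 7 10)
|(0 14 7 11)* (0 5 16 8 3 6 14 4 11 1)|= 11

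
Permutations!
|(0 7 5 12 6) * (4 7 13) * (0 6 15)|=7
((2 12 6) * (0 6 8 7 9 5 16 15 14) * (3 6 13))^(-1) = (0 14 15 16 5 9 7 8 12 2 6 3 13)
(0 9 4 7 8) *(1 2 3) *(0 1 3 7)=(0 9 4)(1 2 7 8)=[9, 2, 7, 3, 0, 5, 6, 8, 1, 4]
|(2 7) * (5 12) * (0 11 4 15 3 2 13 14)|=18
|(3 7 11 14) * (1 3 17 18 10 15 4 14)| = |(1 3 7 11)(4 14 17 18 10 15)| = 12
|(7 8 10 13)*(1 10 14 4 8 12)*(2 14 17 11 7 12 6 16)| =|(1 10 13 12)(2 14 4 8 17 11 7 6 16)| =36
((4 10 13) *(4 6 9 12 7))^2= ((4 10 13 6 9 12 7))^2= (4 13 9 7 10 6 12)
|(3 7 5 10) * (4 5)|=5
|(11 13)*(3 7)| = |(3 7)(11 13)| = 2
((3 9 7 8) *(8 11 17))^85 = ((3 9 7 11 17 8))^85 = (3 9 7 11 17 8)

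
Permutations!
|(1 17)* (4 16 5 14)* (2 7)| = |(1 17)(2 7)(4 16 5 14)| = 4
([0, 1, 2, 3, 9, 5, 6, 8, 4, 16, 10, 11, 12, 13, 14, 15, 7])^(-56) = (4 8 7 16 9)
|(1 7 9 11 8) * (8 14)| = |(1 7 9 11 14 8)| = 6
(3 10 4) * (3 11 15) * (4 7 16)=(3 10 7 16 4 11 15)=[0, 1, 2, 10, 11, 5, 6, 16, 8, 9, 7, 15, 12, 13, 14, 3, 4]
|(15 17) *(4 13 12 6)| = |(4 13 12 6)(15 17)| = 4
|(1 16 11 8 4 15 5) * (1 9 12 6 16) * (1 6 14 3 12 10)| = 30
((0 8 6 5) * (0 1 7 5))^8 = ((0 8 6)(1 7 5))^8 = (0 6 8)(1 5 7)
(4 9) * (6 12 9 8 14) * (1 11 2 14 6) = [0, 11, 14, 3, 8, 5, 12, 7, 6, 4, 10, 2, 9, 13, 1] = (1 11 2 14)(4 8 6 12 9)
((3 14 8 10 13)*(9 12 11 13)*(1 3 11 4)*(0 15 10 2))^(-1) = (0 2 8 14 3 1 4 12 9 10 15)(11 13)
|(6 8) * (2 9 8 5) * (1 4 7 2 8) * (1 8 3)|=|(1 4 7 2 9 8 6 5 3)|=9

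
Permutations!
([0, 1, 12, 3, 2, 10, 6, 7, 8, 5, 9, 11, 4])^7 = (2 12 4)(5 10 9)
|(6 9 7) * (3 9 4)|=|(3 9 7 6 4)|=5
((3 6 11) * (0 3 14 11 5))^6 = (14)(0 6)(3 5)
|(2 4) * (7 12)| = |(2 4)(7 12)| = 2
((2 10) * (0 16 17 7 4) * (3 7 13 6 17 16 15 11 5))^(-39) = (17)(0 5 4 11 7 15 3)(2 10)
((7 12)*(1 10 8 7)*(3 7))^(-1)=(1 12 7 3 8 10)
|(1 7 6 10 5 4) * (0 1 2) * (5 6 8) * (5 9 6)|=10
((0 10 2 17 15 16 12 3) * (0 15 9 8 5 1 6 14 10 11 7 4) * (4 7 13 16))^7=((0 11 13 16 12 3 15 4)(1 6 14 10 2 17 9 8 5))^7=(0 4 15 3 12 16 13 11)(1 8 17 10 6 5 9 2 14)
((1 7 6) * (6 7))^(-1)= (7)(1 6)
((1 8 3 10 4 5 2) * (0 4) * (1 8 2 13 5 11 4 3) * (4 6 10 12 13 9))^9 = (0 10 6 11 4 9 5 13 12 3)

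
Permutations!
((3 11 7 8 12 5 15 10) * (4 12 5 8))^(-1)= (3 10 15 5 8 12 4 7 11)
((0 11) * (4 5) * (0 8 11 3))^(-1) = ((0 3)(4 5)(8 11))^(-1) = (0 3)(4 5)(8 11)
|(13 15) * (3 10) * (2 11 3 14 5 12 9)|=|(2 11 3 10 14 5 12 9)(13 15)|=8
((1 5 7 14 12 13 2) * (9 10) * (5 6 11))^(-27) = (14)(9 10)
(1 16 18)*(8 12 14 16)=[0, 8, 2, 3, 4, 5, 6, 7, 12, 9, 10, 11, 14, 13, 16, 15, 18, 17, 1]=(1 8 12 14 16 18)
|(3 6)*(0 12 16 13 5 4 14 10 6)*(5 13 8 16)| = 8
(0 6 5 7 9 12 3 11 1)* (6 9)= (0 9 12 3 11 1)(5 7 6)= [9, 0, 2, 11, 4, 7, 5, 6, 8, 12, 10, 1, 3]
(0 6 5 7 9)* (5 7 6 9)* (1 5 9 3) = [3, 5, 2, 1, 4, 6, 7, 9, 8, 0] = (0 3 1 5 6 7 9)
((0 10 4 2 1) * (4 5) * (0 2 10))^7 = ((1 2)(4 10 5))^7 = (1 2)(4 10 5)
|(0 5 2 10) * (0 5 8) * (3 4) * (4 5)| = 10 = |(0 8)(2 10 4 3 5)|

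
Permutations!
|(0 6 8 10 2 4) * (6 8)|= |(0 8 10 2 4)|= 5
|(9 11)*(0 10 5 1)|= |(0 10 5 1)(9 11)|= 4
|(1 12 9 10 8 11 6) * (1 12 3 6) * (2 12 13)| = |(1 3 6 13 2 12 9 10 8 11)| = 10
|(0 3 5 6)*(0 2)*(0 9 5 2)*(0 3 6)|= |(0 6 3 2 9 5)|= 6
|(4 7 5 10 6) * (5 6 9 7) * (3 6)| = |(3 6 4 5 10 9 7)| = 7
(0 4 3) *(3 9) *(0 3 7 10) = (0 4 9 7 10) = [4, 1, 2, 3, 9, 5, 6, 10, 8, 7, 0]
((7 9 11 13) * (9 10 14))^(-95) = (7 10 14 9 11 13)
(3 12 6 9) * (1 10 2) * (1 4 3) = (1 10 2 4 3 12 6 9) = [0, 10, 4, 12, 3, 5, 9, 7, 8, 1, 2, 11, 6]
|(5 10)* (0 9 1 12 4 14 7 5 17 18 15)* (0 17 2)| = 30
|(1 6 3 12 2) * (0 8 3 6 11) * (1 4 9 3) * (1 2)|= |(0 8 2 4 9 3 12 1 11)|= 9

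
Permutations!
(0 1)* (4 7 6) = (0 1)(4 7 6) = [1, 0, 2, 3, 7, 5, 4, 6]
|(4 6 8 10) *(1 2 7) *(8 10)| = |(1 2 7)(4 6 10)| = 3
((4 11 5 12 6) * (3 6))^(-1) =((3 6 4 11 5 12))^(-1) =(3 12 5 11 4 6)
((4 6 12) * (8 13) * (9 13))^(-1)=(4 12 6)(8 13 9)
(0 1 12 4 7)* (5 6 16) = (0 1 12 4 7)(5 6 16) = [1, 12, 2, 3, 7, 6, 16, 0, 8, 9, 10, 11, 4, 13, 14, 15, 5]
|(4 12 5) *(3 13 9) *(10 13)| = |(3 10 13 9)(4 12 5)| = 12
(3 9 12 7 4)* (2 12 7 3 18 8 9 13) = (2 12 3 13)(4 18 8 9 7) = [0, 1, 12, 13, 18, 5, 6, 4, 9, 7, 10, 11, 3, 2, 14, 15, 16, 17, 8]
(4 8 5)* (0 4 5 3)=(0 4 8 3)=[4, 1, 2, 0, 8, 5, 6, 7, 3]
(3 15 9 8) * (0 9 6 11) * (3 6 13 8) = (0 9 3 15 13 8 6 11) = [9, 1, 2, 15, 4, 5, 11, 7, 6, 3, 10, 0, 12, 8, 14, 13]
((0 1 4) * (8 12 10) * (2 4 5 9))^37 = ((0 1 5 9 2 4)(8 12 10))^37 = (0 1 5 9 2 4)(8 12 10)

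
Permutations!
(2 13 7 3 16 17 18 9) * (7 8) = (2 13 8 7 3 16 17 18 9) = [0, 1, 13, 16, 4, 5, 6, 3, 7, 2, 10, 11, 12, 8, 14, 15, 17, 18, 9]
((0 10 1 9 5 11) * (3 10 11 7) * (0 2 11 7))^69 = (0 5 9 1 10 3 7)(2 11)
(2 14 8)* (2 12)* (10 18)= [0, 1, 14, 3, 4, 5, 6, 7, 12, 9, 18, 11, 2, 13, 8, 15, 16, 17, 10]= (2 14 8 12)(10 18)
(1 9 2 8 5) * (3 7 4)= (1 9 2 8 5)(3 7 4)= [0, 9, 8, 7, 3, 1, 6, 4, 5, 2]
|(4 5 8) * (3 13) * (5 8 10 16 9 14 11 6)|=14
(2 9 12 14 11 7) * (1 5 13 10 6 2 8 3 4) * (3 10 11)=(1 5 13 11 7 8 10 6 2 9 12 14 3 4)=[0, 5, 9, 4, 1, 13, 2, 8, 10, 12, 6, 7, 14, 11, 3]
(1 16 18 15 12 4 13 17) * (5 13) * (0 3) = [3, 16, 2, 0, 5, 13, 6, 7, 8, 9, 10, 11, 4, 17, 14, 12, 18, 1, 15] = (0 3)(1 16 18 15 12 4 5 13 17)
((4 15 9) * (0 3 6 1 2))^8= ((0 3 6 1 2)(4 15 9))^8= (0 1 3 2 6)(4 9 15)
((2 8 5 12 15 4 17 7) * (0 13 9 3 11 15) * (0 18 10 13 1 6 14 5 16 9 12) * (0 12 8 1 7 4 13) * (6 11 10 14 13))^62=(0 9 13 11 7 3 8 15 2 10 16 6 1)(5 18)(12 14)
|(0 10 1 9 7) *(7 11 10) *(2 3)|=|(0 7)(1 9 11 10)(2 3)|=4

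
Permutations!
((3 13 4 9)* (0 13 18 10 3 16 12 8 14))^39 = ((0 13 4 9 16 12 8 14)(3 18 10))^39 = (18)(0 14 8 12 16 9 4 13)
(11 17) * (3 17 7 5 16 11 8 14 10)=(3 17 8 14 10)(5 16 11 7)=[0, 1, 2, 17, 4, 16, 6, 5, 14, 9, 3, 7, 12, 13, 10, 15, 11, 8]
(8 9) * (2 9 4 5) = (2 9 8 4 5) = [0, 1, 9, 3, 5, 2, 6, 7, 4, 8]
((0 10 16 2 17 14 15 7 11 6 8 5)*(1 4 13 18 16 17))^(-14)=((0 10 17 14 15 7 11 6 8 5)(1 4 13 18 16 2))^(-14)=(0 11 17 8 15)(1 16 13)(2 18 4)(5 7 10 6 14)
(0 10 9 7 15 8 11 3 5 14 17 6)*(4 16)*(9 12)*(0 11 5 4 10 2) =[2, 1, 0, 4, 16, 14, 11, 15, 5, 7, 12, 3, 9, 13, 17, 8, 10, 6] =(0 2)(3 4 16 10 12 9 7 15 8 5 14 17 6 11)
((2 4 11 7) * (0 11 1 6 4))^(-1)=((0 11 7 2)(1 6 4))^(-1)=(0 2 7 11)(1 4 6)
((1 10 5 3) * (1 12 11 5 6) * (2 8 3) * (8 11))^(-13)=((1 10 6)(2 11 5)(3 12 8))^(-13)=(1 6 10)(2 5 11)(3 8 12)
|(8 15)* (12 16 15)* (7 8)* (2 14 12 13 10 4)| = |(2 14 12 16 15 7 8 13 10 4)| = 10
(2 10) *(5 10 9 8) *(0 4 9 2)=(0 4 9 8 5 10)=[4, 1, 2, 3, 9, 10, 6, 7, 5, 8, 0]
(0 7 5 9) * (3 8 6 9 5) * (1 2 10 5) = (0 7 3 8 6 9)(1 2 10 5) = [7, 2, 10, 8, 4, 1, 9, 3, 6, 0, 5]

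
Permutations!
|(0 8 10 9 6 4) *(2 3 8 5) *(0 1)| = |(0 5 2 3 8 10 9 6 4 1)| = 10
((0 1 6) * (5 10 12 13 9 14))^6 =((0 1 6)(5 10 12 13 9 14))^6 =(14)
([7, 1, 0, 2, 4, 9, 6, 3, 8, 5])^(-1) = [2, 1, 3, 7, 4, 9, 6, 0, 8, 5]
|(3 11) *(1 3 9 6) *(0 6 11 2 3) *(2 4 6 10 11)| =9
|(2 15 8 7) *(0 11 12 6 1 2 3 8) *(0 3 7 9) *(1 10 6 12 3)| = |(0 11 3 8 9)(1 2 15)(6 10)| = 30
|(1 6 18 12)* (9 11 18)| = 6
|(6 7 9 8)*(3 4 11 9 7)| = 6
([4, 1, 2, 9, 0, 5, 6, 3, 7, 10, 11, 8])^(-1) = (0 4)(3 7 8 11 10 9)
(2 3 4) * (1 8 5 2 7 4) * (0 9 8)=(0 9 8 5 2 3 1)(4 7)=[9, 0, 3, 1, 7, 2, 6, 4, 5, 8]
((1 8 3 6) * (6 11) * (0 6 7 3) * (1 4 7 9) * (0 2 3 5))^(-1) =(0 5 7 4 6)(1 9 11 3 2 8)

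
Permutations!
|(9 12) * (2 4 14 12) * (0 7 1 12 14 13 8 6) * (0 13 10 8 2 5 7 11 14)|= 30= |(0 11 14)(1 12 9 5 7)(2 4 10 8 6 13)|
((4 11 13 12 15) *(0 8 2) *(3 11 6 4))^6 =(3 11 13 12 15)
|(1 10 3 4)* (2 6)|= 4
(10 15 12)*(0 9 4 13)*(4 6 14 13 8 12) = (0 9 6 14 13)(4 8 12 10 15) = [9, 1, 2, 3, 8, 5, 14, 7, 12, 6, 15, 11, 10, 0, 13, 4]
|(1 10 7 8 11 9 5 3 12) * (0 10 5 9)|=|(0 10 7 8 11)(1 5 3 12)|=20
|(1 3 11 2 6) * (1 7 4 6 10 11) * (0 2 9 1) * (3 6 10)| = |(0 2 3)(1 6 7 4 10 11 9)| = 21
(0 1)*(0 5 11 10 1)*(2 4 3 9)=[0, 5, 4, 9, 3, 11, 6, 7, 8, 2, 1, 10]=(1 5 11 10)(2 4 3 9)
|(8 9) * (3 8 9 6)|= 3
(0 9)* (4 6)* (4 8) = [9, 1, 2, 3, 6, 5, 8, 7, 4, 0] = (0 9)(4 6 8)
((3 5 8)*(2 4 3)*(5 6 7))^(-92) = ((2 4 3 6 7 5 8))^(-92) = (2 8 5 7 6 3 4)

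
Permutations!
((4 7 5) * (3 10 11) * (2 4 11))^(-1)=(2 10 3 11 5 7 4)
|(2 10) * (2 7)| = |(2 10 7)| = 3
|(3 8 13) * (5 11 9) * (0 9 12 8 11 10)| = |(0 9 5 10)(3 11 12 8 13)| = 20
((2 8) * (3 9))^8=(9)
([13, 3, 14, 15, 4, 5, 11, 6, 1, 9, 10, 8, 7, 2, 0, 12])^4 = (1 7)(3 6)(8 12)(11 15)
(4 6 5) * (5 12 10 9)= (4 6 12 10 9 5)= [0, 1, 2, 3, 6, 4, 12, 7, 8, 5, 9, 11, 10]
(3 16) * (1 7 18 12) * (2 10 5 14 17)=(1 7 18 12)(2 10 5 14 17)(3 16)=[0, 7, 10, 16, 4, 14, 6, 18, 8, 9, 5, 11, 1, 13, 17, 15, 3, 2, 12]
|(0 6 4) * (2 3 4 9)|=6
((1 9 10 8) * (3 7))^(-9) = ((1 9 10 8)(3 7))^(-9) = (1 8 10 9)(3 7)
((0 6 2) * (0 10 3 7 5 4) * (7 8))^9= ((0 6 2 10 3 8 7 5 4))^9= (10)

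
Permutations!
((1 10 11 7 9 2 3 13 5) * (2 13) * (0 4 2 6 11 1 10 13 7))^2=(0 2 6)(1 5)(3 11 4)(10 13)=((0 4 2 3 6 11)(1 13 5 10)(7 9))^2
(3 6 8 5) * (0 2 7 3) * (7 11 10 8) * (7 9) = (0 2 11 10 8 5)(3 6 9 7) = [2, 1, 11, 6, 4, 0, 9, 3, 5, 7, 8, 10]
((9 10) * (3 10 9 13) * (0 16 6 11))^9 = ((0 16 6 11)(3 10 13))^9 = (0 16 6 11)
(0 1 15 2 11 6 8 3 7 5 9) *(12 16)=(0 1 15 2 11 6 8 3 7 5 9)(12 16)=[1, 15, 11, 7, 4, 9, 8, 5, 3, 0, 10, 6, 16, 13, 14, 2, 12]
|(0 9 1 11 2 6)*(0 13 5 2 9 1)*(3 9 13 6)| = |(0 1 11 13 5 2 3 9)| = 8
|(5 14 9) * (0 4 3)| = |(0 4 3)(5 14 9)| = 3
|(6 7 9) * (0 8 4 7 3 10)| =8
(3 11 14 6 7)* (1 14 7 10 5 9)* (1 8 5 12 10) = (1 14 6)(3 11 7)(5 9 8)(10 12) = [0, 14, 2, 11, 4, 9, 1, 3, 5, 8, 12, 7, 10, 13, 6]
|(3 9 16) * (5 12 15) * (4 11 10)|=3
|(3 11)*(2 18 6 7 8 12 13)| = 14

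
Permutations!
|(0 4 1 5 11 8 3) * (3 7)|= 8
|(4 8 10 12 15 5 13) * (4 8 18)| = |(4 18)(5 13 8 10 12 15)| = 6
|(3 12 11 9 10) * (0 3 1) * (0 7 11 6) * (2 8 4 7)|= 8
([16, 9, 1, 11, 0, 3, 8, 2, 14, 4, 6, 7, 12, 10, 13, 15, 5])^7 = [1, 11, 3, 0, 2, 4, 14, 5, 13, 7, 8, 16, 12, 6, 10, 15, 9]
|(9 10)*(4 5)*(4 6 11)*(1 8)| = |(1 8)(4 5 6 11)(9 10)| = 4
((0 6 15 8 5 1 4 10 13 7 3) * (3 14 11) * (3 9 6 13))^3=(0 14 6 5 10 13 11 15 1 3 7 9 8 4)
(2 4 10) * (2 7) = (2 4 10 7) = [0, 1, 4, 3, 10, 5, 6, 2, 8, 9, 7]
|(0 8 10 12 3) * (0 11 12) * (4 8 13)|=|(0 13 4 8 10)(3 11 12)|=15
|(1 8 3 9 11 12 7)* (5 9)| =8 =|(1 8 3 5 9 11 12 7)|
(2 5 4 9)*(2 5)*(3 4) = (3 4 9 5) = [0, 1, 2, 4, 9, 3, 6, 7, 8, 5]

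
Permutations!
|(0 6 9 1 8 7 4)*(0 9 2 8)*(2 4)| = |(0 6 4 9 1)(2 8 7)| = 15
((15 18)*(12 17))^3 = ((12 17)(15 18))^3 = (12 17)(15 18)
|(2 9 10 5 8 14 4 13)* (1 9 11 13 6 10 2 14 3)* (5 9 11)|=|(1 11 13 14 4 6 10 9 2 5 8 3)|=12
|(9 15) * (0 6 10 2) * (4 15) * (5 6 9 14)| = |(0 9 4 15 14 5 6 10 2)| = 9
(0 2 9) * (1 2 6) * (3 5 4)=(0 6 1 2 9)(3 5 4)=[6, 2, 9, 5, 3, 4, 1, 7, 8, 0]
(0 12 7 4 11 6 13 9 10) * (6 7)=(0 12 6 13 9 10)(4 11 7)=[12, 1, 2, 3, 11, 5, 13, 4, 8, 10, 0, 7, 6, 9]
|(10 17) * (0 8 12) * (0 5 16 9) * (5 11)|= |(0 8 12 11 5 16 9)(10 17)|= 14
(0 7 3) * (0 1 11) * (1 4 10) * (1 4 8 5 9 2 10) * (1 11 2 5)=(0 7 3 8 1 2 10 4 11)(5 9)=[7, 2, 10, 8, 11, 9, 6, 3, 1, 5, 4, 0]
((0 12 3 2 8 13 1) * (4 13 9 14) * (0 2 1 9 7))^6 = (0 7 8 2 1 3 12)(4 9)(13 14)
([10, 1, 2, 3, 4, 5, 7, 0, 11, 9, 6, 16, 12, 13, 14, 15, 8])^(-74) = (0 6)(7 10)(8 11 16)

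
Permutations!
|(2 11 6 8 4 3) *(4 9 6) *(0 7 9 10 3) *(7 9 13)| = 18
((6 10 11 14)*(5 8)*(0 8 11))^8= (0 8 5 11 14 6 10)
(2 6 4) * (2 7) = (2 6 4 7) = [0, 1, 6, 3, 7, 5, 4, 2]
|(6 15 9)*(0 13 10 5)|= 12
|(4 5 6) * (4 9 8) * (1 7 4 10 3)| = 9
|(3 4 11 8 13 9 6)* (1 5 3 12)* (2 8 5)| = |(1 2 8 13 9 6 12)(3 4 11 5)| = 28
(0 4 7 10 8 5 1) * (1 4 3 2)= [3, 0, 1, 2, 7, 4, 6, 10, 5, 9, 8]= (0 3 2 1)(4 7 10 8 5)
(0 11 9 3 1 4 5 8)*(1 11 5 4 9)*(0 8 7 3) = (0 5 7 3 11 1 9) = [5, 9, 2, 11, 4, 7, 6, 3, 8, 0, 10, 1]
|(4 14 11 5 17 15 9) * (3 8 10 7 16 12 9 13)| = |(3 8 10 7 16 12 9 4 14 11 5 17 15 13)| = 14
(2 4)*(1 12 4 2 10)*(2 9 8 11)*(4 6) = (1 12 6 4 10)(2 9 8 11) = [0, 12, 9, 3, 10, 5, 4, 7, 11, 8, 1, 2, 6]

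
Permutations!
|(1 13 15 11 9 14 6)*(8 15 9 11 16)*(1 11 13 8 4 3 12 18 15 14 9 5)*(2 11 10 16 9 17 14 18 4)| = |(1 8 18 15 9 17 14 6 10 16 2 11 13 5)(3 12 4)| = 42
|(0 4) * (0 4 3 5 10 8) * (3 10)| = |(0 10 8)(3 5)| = 6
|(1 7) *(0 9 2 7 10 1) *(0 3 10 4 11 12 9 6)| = |(0 6)(1 4 11 12 9 2 7 3 10)| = 18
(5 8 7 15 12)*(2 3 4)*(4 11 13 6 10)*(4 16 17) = (2 3 11 13 6 10 16 17 4)(5 8 7 15 12) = [0, 1, 3, 11, 2, 8, 10, 15, 7, 9, 16, 13, 5, 6, 14, 12, 17, 4]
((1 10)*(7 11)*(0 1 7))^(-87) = ((0 1 10 7 11))^(-87) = (0 7 1 11 10)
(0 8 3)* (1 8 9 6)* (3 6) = (0 9 3)(1 8 6) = [9, 8, 2, 0, 4, 5, 1, 7, 6, 3]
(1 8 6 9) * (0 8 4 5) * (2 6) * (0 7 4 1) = [8, 1, 6, 3, 5, 7, 9, 4, 2, 0] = (0 8 2 6 9)(4 5 7)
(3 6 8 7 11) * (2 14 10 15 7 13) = (2 14 10 15 7 11 3 6 8 13) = [0, 1, 14, 6, 4, 5, 8, 11, 13, 9, 15, 3, 12, 2, 10, 7]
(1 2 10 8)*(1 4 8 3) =(1 2 10 3)(4 8) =[0, 2, 10, 1, 8, 5, 6, 7, 4, 9, 3]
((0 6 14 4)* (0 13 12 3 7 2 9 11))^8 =((0 6 14 4 13 12 3 7 2 9 11))^8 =(0 2 12 14 11 7 13 6 9 3 4)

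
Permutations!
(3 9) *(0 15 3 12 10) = (0 15 3 9 12 10) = [15, 1, 2, 9, 4, 5, 6, 7, 8, 12, 0, 11, 10, 13, 14, 3]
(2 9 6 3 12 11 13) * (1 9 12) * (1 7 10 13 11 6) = (1 9)(2 12 6 3 7 10 13) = [0, 9, 12, 7, 4, 5, 3, 10, 8, 1, 13, 11, 6, 2]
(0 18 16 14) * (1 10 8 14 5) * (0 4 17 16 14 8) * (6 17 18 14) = (0 14 4 18 6 17 16 5 1 10) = [14, 10, 2, 3, 18, 1, 17, 7, 8, 9, 0, 11, 12, 13, 4, 15, 5, 16, 6]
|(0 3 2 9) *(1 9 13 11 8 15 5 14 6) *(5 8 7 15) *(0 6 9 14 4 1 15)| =24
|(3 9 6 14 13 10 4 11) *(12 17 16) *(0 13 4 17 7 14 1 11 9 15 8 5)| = |(0 13 10 17 16 12 7 14 4 9 6 1 11 3 15 8 5)| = 17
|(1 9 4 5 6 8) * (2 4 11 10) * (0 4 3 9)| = 30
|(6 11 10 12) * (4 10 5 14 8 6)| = |(4 10 12)(5 14 8 6 11)| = 15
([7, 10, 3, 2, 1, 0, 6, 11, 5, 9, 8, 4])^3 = (0 4 8 7 1 5 11 10)(2 3)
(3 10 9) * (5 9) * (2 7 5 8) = (2 7 5 9 3 10 8) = [0, 1, 7, 10, 4, 9, 6, 5, 2, 3, 8]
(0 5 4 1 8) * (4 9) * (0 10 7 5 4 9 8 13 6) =(0 4 1 13 6)(5 8 10 7) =[4, 13, 2, 3, 1, 8, 0, 5, 10, 9, 7, 11, 12, 6]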